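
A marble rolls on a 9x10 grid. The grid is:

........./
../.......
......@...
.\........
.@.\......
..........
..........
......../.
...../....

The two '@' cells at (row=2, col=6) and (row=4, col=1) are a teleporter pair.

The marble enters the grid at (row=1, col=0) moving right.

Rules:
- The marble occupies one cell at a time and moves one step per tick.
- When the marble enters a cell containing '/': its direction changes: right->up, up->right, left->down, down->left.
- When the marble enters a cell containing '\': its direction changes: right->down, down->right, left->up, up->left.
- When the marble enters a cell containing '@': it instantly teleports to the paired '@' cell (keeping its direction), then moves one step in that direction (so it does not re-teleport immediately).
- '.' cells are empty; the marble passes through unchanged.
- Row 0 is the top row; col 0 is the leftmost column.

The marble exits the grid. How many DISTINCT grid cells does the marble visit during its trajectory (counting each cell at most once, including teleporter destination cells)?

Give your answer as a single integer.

Step 1: enter (1,0), '.' pass, move right to (1,1)
Step 2: enter (1,1), '.' pass, move right to (1,2)
Step 3: enter (1,2), '/' deflects right->up, move up to (0,2)
Step 4: enter (0,2), '.' pass, move up to (-1,2)
Step 5: at (-1,2) — EXIT via top edge, pos 2
Distinct cells visited: 4 (path length 4)

Answer: 4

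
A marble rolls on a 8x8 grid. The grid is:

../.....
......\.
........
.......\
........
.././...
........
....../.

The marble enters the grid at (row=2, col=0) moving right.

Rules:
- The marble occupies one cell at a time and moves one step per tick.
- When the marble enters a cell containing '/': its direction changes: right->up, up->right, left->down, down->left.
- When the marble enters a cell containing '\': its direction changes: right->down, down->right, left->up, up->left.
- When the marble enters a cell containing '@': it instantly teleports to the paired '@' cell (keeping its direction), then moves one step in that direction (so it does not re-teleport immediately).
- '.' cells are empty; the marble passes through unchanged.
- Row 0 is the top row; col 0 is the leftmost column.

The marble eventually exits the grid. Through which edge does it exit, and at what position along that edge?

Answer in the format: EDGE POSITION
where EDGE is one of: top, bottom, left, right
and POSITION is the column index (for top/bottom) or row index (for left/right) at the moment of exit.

Answer: right 2

Derivation:
Step 1: enter (2,0), '.' pass, move right to (2,1)
Step 2: enter (2,1), '.' pass, move right to (2,2)
Step 3: enter (2,2), '.' pass, move right to (2,3)
Step 4: enter (2,3), '.' pass, move right to (2,4)
Step 5: enter (2,4), '.' pass, move right to (2,5)
Step 6: enter (2,5), '.' pass, move right to (2,6)
Step 7: enter (2,6), '.' pass, move right to (2,7)
Step 8: enter (2,7), '.' pass, move right to (2,8)
Step 9: at (2,8) — EXIT via right edge, pos 2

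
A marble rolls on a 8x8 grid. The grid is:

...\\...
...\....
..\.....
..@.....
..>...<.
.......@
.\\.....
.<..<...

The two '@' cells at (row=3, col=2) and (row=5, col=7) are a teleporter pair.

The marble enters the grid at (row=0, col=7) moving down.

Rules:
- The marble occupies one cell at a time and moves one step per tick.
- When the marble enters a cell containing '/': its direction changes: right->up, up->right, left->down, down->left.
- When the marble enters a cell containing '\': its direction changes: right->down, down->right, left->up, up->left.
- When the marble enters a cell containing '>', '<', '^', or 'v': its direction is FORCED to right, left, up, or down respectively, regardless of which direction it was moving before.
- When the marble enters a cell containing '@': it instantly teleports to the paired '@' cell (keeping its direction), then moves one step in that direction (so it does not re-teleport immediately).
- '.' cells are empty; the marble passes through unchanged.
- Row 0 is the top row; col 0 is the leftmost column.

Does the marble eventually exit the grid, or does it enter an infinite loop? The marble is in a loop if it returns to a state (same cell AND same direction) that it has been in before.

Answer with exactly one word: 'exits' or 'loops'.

Step 1: enter (0,7), '.' pass, move down to (1,7)
Step 2: enter (1,7), '.' pass, move down to (2,7)
Step 3: enter (2,7), '.' pass, move down to (3,7)
Step 4: enter (3,7), '.' pass, move down to (4,7)
Step 5: enter (4,7), '.' pass, move down to (5,7)
Step 6: enter (5,7), '@' teleport (5,7)->(3,2), also enter (3,2), move down to (4,2)
Step 7: enter (4,2), '>' forces down->right, move right to (4,3)
Step 8: enter (4,3), '.' pass, move right to (4,4)
Step 9: enter (4,4), '.' pass, move right to (4,5)
Step 10: enter (4,5), '.' pass, move right to (4,6)
Step 11: enter (4,6), '<' forces right->left, move left to (4,5)
Step 12: enter (4,5), '.' pass, move left to (4,4)
Step 13: enter (4,4), '.' pass, move left to (4,3)
Step 14: enter (4,3), '.' pass, move left to (4,2)
Step 15: enter (4,2), '>' forces left->right, move right to (4,3)
Step 16: at (4,3) dir=right — LOOP DETECTED (seen before)

Answer: loops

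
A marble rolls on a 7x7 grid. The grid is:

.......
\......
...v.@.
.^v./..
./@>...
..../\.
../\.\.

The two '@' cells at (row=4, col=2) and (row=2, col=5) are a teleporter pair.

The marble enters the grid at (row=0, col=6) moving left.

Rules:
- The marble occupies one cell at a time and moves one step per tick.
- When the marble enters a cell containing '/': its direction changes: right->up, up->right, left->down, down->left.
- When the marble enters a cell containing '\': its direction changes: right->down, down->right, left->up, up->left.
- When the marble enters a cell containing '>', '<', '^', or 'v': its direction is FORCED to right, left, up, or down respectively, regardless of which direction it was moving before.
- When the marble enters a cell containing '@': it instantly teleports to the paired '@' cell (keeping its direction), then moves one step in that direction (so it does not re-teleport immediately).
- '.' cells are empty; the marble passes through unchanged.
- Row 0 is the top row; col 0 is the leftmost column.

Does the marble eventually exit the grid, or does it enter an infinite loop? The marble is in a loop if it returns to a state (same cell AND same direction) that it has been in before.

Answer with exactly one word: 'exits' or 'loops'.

Step 1: enter (0,6), '.' pass, move left to (0,5)
Step 2: enter (0,5), '.' pass, move left to (0,4)
Step 3: enter (0,4), '.' pass, move left to (0,3)
Step 4: enter (0,3), '.' pass, move left to (0,2)
Step 5: enter (0,2), '.' pass, move left to (0,1)
Step 6: enter (0,1), '.' pass, move left to (0,0)
Step 7: enter (0,0), '.' pass, move left to (0,-1)
Step 8: at (0,-1) — EXIT via left edge, pos 0

Answer: exits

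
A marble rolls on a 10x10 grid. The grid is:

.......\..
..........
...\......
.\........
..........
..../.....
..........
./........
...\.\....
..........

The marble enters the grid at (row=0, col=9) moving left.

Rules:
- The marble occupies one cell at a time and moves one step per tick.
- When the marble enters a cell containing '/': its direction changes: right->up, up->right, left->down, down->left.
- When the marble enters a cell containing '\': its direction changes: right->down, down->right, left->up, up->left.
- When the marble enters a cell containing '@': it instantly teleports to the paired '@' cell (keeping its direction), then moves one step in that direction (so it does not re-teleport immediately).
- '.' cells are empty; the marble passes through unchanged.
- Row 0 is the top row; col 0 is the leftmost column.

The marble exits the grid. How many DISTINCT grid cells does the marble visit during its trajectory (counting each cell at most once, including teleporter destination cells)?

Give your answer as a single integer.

Step 1: enter (0,9), '.' pass, move left to (0,8)
Step 2: enter (0,8), '.' pass, move left to (0,7)
Step 3: enter (0,7), '\' deflects left->up, move up to (-1,7)
Step 4: at (-1,7) — EXIT via top edge, pos 7
Distinct cells visited: 3 (path length 3)

Answer: 3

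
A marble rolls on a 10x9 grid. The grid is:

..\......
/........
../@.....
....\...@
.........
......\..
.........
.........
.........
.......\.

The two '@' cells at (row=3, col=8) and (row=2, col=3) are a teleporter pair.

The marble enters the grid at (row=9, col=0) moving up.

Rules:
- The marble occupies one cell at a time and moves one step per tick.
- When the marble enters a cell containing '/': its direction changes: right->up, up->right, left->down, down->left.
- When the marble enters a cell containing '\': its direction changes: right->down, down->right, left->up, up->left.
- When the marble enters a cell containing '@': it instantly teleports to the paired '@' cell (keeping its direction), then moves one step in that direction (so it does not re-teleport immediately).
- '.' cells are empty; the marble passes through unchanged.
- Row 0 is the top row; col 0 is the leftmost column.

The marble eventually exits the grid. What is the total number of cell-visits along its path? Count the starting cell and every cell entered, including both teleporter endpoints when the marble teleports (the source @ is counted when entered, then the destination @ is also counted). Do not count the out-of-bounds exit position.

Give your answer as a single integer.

Step 1: enter (9,0), '.' pass, move up to (8,0)
Step 2: enter (8,0), '.' pass, move up to (7,0)
Step 3: enter (7,0), '.' pass, move up to (6,0)
Step 4: enter (6,0), '.' pass, move up to (5,0)
Step 5: enter (5,0), '.' pass, move up to (4,0)
Step 6: enter (4,0), '.' pass, move up to (3,0)
Step 7: enter (3,0), '.' pass, move up to (2,0)
Step 8: enter (2,0), '.' pass, move up to (1,0)
Step 9: enter (1,0), '/' deflects up->right, move right to (1,1)
Step 10: enter (1,1), '.' pass, move right to (1,2)
Step 11: enter (1,2), '.' pass, move right to (1,3)
Step 12: enter (1,3), '.' pass, move right to (1,4)
Step 13: enter (1,4), '.' pass, move right to (1,5)
Step 14: enter (1,5), '.' pass, move right to (1,6)
Step 15: enter (1,6), '.' pass, move right to (1,7)
Step 16: enter (1,7), '.' pass, move right to (1,8)
Step 17: enter (1,8), '.' pass, move right to (1,9)
Step 18: at (1,9) — EXIT via right edge, pos 1
Path length (cell visits): 17

Answer: 17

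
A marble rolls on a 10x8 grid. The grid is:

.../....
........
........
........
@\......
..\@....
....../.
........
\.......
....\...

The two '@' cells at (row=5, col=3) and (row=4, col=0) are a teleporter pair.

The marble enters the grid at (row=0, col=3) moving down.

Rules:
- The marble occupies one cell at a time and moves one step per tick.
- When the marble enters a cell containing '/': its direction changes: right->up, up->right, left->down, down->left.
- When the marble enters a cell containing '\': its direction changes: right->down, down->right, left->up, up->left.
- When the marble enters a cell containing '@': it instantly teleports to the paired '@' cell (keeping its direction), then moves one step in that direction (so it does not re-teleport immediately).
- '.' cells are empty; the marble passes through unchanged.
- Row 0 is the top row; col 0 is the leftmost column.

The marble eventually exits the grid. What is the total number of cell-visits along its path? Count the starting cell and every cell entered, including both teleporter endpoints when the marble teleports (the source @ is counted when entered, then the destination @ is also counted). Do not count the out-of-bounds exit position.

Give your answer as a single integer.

Step 1: enter (0,3), '/' deflects down->left, move left to (0,2)
Step 2: enter (0,2), '.' pass, move left to (0,1)
Step 3: enter (0,1), '.' pass, move left to (0,0)
Step 4: enter (0,0), '.' pass, move left to (0,-1)
Step 5: at (0,-1) — EXIT via left edge, pos 0
Path length (cell visits): 4

Answer: 4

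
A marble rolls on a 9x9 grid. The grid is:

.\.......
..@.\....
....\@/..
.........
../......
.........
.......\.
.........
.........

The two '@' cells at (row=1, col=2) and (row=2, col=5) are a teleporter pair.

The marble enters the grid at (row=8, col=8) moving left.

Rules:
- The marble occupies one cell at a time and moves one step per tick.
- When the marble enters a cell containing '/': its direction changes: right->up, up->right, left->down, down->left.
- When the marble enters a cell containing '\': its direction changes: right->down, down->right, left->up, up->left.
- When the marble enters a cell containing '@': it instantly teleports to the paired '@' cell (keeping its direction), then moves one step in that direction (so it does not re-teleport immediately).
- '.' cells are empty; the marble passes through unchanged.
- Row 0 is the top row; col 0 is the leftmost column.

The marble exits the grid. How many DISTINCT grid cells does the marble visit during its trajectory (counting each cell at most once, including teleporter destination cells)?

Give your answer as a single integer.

Step 1: enter (8,8), '.' pass, move left to (8,7)
Step 2: enter (8,7), '.' pass, move left to (8,6)
Step 3: enter (8,6), '.' pass, move left to (8,5)
Step 4: enter (8,5), '.' pass, move left to (8,4)
Step 5: enter (8,4), '.' pass, move left to (8,3)
Step 6: enter (8,3), '.' pass, move left to (8,2)
Step 7: enter (8,2), '.' pass, move left to (8,1)
Step 8: enter (8,1), '.' pass, move left to (8,0)
Step 9: enter (8,0), '.' pass, move left to (8,-1)
Step 10: at (8,-1) — EXIT via left edge, pos 8
Distinct cells visited: 9 (path length 9)

Answer: 9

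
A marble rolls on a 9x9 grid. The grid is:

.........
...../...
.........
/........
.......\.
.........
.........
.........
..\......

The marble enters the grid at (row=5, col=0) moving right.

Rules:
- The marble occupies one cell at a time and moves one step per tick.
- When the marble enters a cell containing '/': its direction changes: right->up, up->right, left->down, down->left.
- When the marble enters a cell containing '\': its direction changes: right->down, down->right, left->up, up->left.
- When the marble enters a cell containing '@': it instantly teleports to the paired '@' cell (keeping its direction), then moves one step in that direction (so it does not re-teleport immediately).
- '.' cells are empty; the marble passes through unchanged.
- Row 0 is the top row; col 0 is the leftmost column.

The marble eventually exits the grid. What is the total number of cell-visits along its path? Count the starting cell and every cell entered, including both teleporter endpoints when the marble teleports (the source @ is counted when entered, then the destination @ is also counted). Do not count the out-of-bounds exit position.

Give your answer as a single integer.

Answer: 9

Derivation:
Step 1: enter (5,0), '.' pass, move right to (5,1)
Step 2: enter (5,1), '.' pass, move right to (5,2)
Step 3: enter (5,2), '.' pass, move right to (5,3)
Step 4: enter (5,3), '.' pass, move right to (5,4)
Step 5: enter (5,4), '.' pass, move right to (5,5)
Step 6: enter (5,5), '.' pass, move right to (5,6)
Step 7: enter (5,6), '.' pass, move right to (5,7)
Step 8: enter (5,7), '.' pass, move right to (5,8)
Step 9: enter (5,8), '.' pass, move right to (5,9)
Step 10: at (5,9) — EXIT via right edge, pos 5
Path length (cell visits): 9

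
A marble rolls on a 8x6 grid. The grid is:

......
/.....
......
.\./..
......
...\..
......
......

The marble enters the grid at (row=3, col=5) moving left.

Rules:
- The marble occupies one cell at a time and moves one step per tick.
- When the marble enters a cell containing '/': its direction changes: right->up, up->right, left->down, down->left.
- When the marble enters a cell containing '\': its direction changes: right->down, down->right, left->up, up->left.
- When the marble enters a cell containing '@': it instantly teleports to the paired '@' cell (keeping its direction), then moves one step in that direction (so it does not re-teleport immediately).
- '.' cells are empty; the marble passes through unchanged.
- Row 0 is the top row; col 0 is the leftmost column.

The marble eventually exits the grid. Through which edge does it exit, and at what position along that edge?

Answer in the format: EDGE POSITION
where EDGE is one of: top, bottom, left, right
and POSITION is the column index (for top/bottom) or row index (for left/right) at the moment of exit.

Answer: right 5

Derivation:
Step 1: enter (3,5), '.' pass, move left to (3,4)
Step 2: enter (3,4), '.' pass, move left to (3,3)
Step 3: enter (3,3), '/' deflects left->down, move down to (4,3)
Step 4: enter (4,3), '.' pass, move down to (5,3)
Step 5: enter (5,3), '\' deflects down->right, move right to (5,4)
Step 6: enter (5,4), '.' pass, move right to (5,5)
Step 7: enter (5,5), '.' pass, move right to (5,6)
Step 8: at (5,6) — EXIT via right edge, pos 5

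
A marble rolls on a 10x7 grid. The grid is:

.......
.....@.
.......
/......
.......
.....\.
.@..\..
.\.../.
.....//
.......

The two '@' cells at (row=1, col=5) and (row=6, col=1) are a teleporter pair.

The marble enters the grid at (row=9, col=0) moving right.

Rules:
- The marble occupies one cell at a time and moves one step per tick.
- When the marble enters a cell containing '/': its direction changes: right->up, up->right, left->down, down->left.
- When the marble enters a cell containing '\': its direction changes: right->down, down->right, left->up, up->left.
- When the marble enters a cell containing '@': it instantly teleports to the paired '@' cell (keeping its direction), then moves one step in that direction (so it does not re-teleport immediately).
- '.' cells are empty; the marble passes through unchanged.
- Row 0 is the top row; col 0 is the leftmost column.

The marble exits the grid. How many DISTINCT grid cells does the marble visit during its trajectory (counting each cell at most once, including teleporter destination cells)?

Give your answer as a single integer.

Step 1: enter (9,0), '.' pass, move right to (9,1)
Step 2: enter (9,1), '.' pass, move right to (9,2)
Step 3: enter (9,2), '.' pass, move right to (9,3)
Step 4: enter (9,3), '.' pass, move right to (9,4)
Step 5: enter (9,4), '.' pass, move right to (9,5)
Step 6: enter (9,5), '.' pass, move right to (9,6)
Step 7: enter (9,6), '.' pass, move right to (9,7)
Step 8: at (9,7) — EXIT via right edge, pos 9
Distinct cells visited: 7 (path length 7)

Answer: 7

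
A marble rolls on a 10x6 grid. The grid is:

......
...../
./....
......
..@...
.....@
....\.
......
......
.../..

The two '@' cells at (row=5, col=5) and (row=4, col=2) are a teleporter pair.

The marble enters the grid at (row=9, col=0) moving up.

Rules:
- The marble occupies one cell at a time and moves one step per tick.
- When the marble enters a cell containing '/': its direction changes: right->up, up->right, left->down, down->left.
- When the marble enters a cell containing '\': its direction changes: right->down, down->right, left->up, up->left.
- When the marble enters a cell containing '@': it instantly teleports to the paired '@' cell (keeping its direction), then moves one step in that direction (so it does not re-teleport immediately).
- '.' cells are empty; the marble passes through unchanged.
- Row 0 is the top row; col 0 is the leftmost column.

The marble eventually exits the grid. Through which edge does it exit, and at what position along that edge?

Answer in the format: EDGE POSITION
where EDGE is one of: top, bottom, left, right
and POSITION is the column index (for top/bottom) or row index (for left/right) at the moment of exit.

Step 1: enter (9,0), '.' pass, move up to (8,0)
Step 2: enter (8,0), '.' pass, move up to (7,0)
Step 3: enter (7,0), '.' pass, move up to (6,0)
Step 4: enter (6,0), '.' pass, move up to (5,0)
Step 5: enter (5,0), '.' pass, move up to (4,0)
Step 6: enter (4,0), '.' pass, move up to (3,0)
Step 7: enter (3,0), '.' pass, move up to (2,0)
Step 8: enter (2,0), '.' pass, move up to (1,0)
Step 9: enter (1,0), '.' pass, move up to (0,0)
Step 10: enter (0,0), '.' pass, move up to (-1,0)
Step 11: at (-1,0) — EXIT via top edge, pos 0

Answer: top 0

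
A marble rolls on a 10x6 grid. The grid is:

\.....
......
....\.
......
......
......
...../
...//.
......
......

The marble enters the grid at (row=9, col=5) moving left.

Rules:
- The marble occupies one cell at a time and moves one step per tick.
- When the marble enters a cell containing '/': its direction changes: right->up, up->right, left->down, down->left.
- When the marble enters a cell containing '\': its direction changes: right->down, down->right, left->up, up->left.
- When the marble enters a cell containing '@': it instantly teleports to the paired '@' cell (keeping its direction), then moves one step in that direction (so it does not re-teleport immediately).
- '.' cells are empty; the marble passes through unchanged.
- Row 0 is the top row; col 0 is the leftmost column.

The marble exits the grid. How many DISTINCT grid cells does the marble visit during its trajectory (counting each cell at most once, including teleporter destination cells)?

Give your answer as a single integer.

Step 1: enter (9,5), '.' pass, move left to (9,4)
Step 2: enter (9,4), '.' pass, move left to (9,3)
Step 3: enter (9,3), '.' pass, move left to (9,2)
Step 4: enter (9,2), '.' pass, move left to (9,1)
Step 5: enter (9,1), '.' pass, move left to (9,0)
Step 6: enter (9,0), '.' pass, move left to (9,-1)
Step 7: at (9,-1) — EXIT via left edge, pos 9
Distinct cells visited: 6 (path length 6)

Answer: 6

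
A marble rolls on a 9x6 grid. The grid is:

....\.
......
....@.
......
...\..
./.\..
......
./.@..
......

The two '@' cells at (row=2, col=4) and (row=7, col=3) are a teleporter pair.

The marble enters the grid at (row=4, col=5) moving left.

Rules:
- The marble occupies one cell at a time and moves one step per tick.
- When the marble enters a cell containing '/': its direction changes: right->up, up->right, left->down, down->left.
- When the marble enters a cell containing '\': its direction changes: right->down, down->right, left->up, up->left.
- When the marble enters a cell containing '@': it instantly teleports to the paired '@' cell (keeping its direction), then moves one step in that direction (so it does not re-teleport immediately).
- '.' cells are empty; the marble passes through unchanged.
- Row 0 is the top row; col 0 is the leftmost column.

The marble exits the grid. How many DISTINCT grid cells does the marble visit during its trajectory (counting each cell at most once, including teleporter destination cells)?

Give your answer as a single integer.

Step 1: enter (4,5), '.' pass, move left to (4,4)
Step 2: enter (4,4), '.' pass, move left to (4,3)
Step 3: enter (4,3), '\' deflects left->up, move up to (3,3)
Step 4: enter (3,3), '.' pass, move up to (2,3)
Step 5: enter (2,3), '.' pass, move up to (1,3)
Step 6: enter (1,3), '.' pass, move up to (0,3)
Step 7: enter (0,3), '.' pass, move up to (-1,3)
Step 8: at (-1,3) — EXIT via top edge, pos 3
Distinct cells visited: 7 (path length 7)

Answer: 7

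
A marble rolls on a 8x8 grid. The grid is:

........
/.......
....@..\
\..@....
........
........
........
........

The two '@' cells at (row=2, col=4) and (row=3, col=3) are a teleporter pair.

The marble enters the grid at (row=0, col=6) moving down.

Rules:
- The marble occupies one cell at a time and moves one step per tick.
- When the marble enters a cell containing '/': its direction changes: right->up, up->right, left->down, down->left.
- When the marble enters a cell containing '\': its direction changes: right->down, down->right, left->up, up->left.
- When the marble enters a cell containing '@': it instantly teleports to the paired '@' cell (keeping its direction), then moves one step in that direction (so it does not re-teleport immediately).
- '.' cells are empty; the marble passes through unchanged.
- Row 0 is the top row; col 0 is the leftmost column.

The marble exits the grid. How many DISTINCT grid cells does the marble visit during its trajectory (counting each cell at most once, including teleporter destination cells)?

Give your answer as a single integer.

Step 1: enter (0,6), '.' pass, move down to (1,6)
Step 2: enter (1,6), '.' pass, move down to (2,6)
Step 3: enter (2,6), '.' pass, move down to (3,6)
Step 4: enter (3,6), '.' pass, move down to (4,6)
Step 5: enter (4,6), '.' pass, move down to (5,6)
Step 6: enter (5,6), '.' pass, move down to (6,6)
Step 7: enter (6,6), '.' pass, move down to (7,6)
Step 8: enter (7,6), '.' pass, move down to (8,6)
Step 9: at (8,6) — EXIT via bottom edge, pos 6
Distinct cells visited: 8 (path length 8)

Answer: 8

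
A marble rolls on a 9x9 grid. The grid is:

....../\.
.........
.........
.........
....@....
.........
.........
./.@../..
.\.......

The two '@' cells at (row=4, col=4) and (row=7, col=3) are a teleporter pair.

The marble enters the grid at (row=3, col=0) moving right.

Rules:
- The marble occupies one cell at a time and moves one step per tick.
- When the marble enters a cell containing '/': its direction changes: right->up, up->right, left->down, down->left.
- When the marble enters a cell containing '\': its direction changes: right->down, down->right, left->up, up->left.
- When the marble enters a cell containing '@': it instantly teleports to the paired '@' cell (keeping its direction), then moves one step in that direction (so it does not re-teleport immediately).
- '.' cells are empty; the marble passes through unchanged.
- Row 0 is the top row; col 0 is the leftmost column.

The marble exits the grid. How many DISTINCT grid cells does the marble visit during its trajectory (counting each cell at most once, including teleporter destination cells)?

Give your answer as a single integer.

Answer: 9

Derivation:
Step 1: enter (3,0), '.' pass, move right to (3,1)
Step 2: enter (3,1), '.' pass, move right to (3,2)
Step 3: enter (3,2), '.' pass, move right to (3,3)
Step 4: enter (3,3), '.' pass, move right to (3,4)
Step 5: enter (3,4), '.' pass, move right to (3,5)
Step 6: enter (3,5), '.' pass, move right to (3,6)
Step 7: enter (3,6), '.' pass, move right to (3,7)
Step 8: enter (3,7), '.' pass, move right to (3,8)
Step 9: enter (3,8), '.' pass, move right to (3,9)
Step 10: at (3,9) — EXIT via right edge, pos 3
Distinct cells visited: 9 (path length 9)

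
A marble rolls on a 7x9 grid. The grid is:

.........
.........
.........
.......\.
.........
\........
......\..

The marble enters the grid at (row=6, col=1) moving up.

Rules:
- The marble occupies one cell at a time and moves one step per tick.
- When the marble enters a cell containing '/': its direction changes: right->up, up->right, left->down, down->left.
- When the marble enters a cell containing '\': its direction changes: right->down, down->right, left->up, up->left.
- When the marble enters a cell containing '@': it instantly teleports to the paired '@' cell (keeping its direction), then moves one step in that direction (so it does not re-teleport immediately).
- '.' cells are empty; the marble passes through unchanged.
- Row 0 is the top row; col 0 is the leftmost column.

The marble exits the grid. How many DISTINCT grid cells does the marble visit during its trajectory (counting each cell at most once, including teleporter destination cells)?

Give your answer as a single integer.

Step 1: enter (6,1), '.' pass, move up to (5,1)
Step 2: enter (5,1), '.' pass, move up to (4,1)
Step 3: enter (4,1), '.' pass, move up to (3,1)
Step 4: enter (3,1), '.' pass, move up to (2,1)
Step 5: enter (2,1), '.' pass, move up to (1,1)
Step 6: enter (1,1), '.' pass, move up to (0,1)
Step 7: enter (0,1), '.' pass, move up to (-1,1)
Step 8: at (-1,1) — EXIT via top edge, pos 1
Distinct cells visited: 7 (path length 7)

Answer: 7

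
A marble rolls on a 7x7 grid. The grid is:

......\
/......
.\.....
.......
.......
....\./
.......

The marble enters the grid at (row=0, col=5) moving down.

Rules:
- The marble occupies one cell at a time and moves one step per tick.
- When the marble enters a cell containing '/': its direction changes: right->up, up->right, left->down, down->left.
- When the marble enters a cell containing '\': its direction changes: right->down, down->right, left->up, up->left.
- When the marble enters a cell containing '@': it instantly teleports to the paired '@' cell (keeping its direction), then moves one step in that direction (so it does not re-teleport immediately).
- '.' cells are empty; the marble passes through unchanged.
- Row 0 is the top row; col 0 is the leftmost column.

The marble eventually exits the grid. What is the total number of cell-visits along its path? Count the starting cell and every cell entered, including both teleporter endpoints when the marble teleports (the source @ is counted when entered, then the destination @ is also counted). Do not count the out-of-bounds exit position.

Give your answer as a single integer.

Answer: 7

Derivation:
Step 1: enter (0,5), '.' pass, move down to (1,5)
Step 2: enter (1,5), '.' pass, move down to (2,5)
Step 3: enter (2,5), '.' pass, move down to (3,5)
Step 4: enter (3,5), '.' pass, move down to (4,5)
Step 5: enter (4,5), '.' pass, move down to (5,5)
Step 6: enter (5,5), '.' pass, move down to (6,5)
Step 7: enter (6,5), '.' pass, move down to (7,5)
Step 8: at (7,5) — EXIT via bottom edge, pos 5
Path length (cell visits): 7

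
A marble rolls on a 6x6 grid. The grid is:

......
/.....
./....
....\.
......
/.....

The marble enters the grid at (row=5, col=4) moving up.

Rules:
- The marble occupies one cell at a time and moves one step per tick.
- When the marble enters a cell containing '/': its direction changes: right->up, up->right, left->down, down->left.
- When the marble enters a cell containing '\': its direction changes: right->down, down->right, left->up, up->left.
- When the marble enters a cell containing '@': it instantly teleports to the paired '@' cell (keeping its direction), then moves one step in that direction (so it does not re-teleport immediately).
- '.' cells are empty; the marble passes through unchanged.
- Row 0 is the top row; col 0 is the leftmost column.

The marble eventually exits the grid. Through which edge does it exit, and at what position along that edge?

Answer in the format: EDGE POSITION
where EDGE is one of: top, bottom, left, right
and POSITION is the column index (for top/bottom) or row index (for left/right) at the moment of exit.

Answer: left 3

Derivation:
Step 1: enter (5,4), '.' pass, move up to (4,4)
Step 2: enter (4,4), '.' pass, move up to (3,4)
Step 3: enter (3,4), '\' deflects up->left, move left to (3,3)
Step 4: enter (3,3), '.' pass, move left to (3,2)
Step 5: enter (3,2), '.' pass, move left to (3,1)
Step 6: enter (3,1), '.' pass, move left to (3,0)
Step 7: enter (3,0), '.' pass, move left to (3,-1)
Step 8: at (3,-1) — EXIT via left edge, pos 3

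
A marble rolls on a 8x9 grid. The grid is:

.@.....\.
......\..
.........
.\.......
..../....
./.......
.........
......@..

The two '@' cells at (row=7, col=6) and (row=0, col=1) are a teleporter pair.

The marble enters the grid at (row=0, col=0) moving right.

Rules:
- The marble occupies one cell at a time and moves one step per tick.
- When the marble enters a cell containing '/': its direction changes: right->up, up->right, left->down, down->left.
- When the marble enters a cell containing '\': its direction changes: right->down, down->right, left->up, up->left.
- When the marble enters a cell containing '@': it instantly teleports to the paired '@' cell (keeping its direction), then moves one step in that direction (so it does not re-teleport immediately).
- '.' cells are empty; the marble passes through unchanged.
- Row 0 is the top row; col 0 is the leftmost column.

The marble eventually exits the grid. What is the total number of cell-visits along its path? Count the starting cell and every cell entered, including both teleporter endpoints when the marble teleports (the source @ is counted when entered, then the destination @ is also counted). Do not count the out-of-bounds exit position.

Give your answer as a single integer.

Step 1: enter (0,0), '.' pass, move right to (0,1)
Step 2: enter (0,1), '@' teleport (0,1)->(7,6), also enter (7,6), move right to (7,7)
Step 3: enter (7,7), '.' pass, move right to (7,8)
Step 4: enter (7,8), '.' pass, move right to (7,9)
Step 5: at (7,9) — EXIT via right edge, pos 7
Path length (cell visits): 5

Answer: 5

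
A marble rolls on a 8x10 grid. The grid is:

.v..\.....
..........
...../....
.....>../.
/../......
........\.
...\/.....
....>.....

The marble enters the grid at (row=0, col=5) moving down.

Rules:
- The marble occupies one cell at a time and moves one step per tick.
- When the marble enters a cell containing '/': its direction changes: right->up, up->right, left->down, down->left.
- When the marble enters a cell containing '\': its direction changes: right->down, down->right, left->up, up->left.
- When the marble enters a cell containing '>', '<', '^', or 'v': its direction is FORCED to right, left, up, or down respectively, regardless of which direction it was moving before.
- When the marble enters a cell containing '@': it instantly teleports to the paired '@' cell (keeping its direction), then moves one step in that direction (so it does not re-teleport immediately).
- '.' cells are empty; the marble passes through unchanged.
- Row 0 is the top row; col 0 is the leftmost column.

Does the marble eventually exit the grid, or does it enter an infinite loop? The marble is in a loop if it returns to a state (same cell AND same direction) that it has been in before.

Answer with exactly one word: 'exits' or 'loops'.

Answer: exits

Derivation:
Step 1: enter (0,5), '.' pass, move down to (1,5)
Step 2: enter (1,5), '.' pass, move down to (2,5)
Step 3: enter (2,5), '/' deflects down->left, move left to (2,4)
Step 4: enter (2,4), '.' pass, move left to (2,3)
Step 5: enter (2,3), '.' pass, move left to (2,2)
Step 6: enter (2,2), '.' pass, move left to (2,1)
Step 7: enter (2,1), '.' pass, move left to (2,0)
Step 8: enter (2,0), '.' pass, move left to (2,-1)
Step 9: at (2,-1) — EXIT via left edge, pos 2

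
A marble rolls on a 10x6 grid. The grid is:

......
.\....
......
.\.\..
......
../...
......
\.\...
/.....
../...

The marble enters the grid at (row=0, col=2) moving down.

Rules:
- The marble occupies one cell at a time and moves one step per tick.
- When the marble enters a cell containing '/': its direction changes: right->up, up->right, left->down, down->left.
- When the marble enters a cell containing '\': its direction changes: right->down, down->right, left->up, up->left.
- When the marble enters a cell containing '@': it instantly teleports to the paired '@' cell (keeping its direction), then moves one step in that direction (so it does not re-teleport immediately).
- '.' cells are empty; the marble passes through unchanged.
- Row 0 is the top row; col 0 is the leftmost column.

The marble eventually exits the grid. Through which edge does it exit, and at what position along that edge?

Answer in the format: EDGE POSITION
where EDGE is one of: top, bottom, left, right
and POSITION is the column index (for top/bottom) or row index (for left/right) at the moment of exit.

Step 1: enter (0,2), '.' pass, move down to (1,2)
Step 2: enter (1,2), '.' pass, move down to (2,2)
Step 3: enter (2,2), '.' pass, move down to (3,2)
Step 4: enter (3,2), '.' pass, move down to (4,2)
Step 5: enter (4,2), '.' pass, move down to (5,2)
Step 6: enter (5,2), '/' deflects down->left, move left to (5,1)
Step 7: enter (5,1), '.' pass, move left to (5,0)
Step 8: enter (5,0), '.' pass, move left to (5,-1)
Step 9: at (5,-1) — EXIT via left edge, pos 5

Answer: left 5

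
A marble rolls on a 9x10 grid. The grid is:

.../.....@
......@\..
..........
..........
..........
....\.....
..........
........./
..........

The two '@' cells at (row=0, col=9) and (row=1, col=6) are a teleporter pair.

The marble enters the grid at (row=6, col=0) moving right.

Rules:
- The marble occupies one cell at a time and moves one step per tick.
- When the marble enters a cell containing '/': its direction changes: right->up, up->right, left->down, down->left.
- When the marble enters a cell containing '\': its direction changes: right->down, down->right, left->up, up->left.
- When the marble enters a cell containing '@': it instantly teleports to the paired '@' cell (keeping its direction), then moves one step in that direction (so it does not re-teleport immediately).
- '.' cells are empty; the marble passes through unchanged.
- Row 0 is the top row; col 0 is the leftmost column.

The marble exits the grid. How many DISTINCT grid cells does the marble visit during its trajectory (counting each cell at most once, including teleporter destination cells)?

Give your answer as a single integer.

Step 1: enter (6,0), '.' pass, move right to (6,1)
Step 2: enter (6,1), '.' pass, move right to (6,2)
Step 3: enter (6,2), '.' pass, move right to (6,3)
Step 4: enter (6,3), '.' pass, move right to (6,4)
Step 5: enter (6,4), '.' pass, move right to (6,5)
Step 6: enter (6,5), '.' pass, move right to (6,6)
Step 7: enter (6,6), '.' pass, move right to (6,7)
Step 8: enter (6,7), '.' pass, move right to (6,8)
Step 9: enter (6,8), '.' pass, move right to (6,9)
Step 10: enter (6,9), '.' pass, move right to (6,10)
Step 11: at (6,10) — EXIT via right edge, pos 6
Distinct cells visited: 10 (path length 10)

Answer: 10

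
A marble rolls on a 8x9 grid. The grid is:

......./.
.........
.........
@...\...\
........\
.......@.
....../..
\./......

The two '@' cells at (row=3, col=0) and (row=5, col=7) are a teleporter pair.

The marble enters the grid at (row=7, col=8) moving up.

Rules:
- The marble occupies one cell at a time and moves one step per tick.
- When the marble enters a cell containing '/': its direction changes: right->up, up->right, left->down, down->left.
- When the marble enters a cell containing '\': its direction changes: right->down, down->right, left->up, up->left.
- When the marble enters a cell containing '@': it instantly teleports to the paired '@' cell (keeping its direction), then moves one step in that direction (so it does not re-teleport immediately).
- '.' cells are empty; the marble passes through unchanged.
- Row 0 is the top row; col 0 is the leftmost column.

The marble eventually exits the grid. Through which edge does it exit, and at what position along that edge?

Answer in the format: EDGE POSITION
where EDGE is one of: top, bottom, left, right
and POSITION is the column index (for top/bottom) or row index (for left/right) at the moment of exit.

Answer: left 4

Derivation:
Step 1: enter (7,8), '.' pass, move up to (6,8)
Step 2: enter (6,8), '.' pass, move up to (5,8)
Step 3: enter (5,8), '.' pass, move up to (4,8)
Step 4: enter (4,8), '\' deflects up->left, move left to (4,7)
Step 5: enter (4,7), '.' pass, move left to (4,6)
Step 6: enter (4,6), '.' pass, move left to (4,5)
Step 7: enter (4,5), '.' pass, move left to (4,4)
Step 8: enter (4,4), '.' pass, move left to (4,3)
Step 9: enter (4,3), '.' pass, move left to (4,2)
Step 10: enter (4,2), '.' pass, move left to (4,1)
Step 11: enter (4,1), '.' pass, move left to (4,0)
Step 12: enter (4,0), '.' pass, move left to (4,-1)
Step 13: at (4,-1) — EXIT via left edge, pos 4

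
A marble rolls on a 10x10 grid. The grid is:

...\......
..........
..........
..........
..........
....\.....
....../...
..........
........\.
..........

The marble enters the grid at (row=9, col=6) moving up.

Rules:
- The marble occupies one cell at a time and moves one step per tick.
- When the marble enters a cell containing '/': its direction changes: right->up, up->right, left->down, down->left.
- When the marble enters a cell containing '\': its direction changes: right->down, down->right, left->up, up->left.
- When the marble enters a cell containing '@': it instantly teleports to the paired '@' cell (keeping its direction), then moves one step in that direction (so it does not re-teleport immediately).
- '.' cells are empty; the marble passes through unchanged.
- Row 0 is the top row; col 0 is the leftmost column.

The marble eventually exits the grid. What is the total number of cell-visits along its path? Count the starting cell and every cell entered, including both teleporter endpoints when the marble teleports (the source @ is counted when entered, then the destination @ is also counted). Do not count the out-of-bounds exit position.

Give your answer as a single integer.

Answer: 7

Derivation:
Step 1: enter (9,6), '.' pass, move up to (8,6)
Step 2: enter (8,6), '.' pass, move up to (7,6)
Step 3: enter (7,6), '.' pass, move up to (6,6)
Step 4: enter (6,6), '/' deflects up->right, move right to (6,7)
Step 5: enter (6,7), '.' pass, move right to (6,8)
Step 6: enter (6,8), '.' pass, move right to (6,9)
Step 7: enter (6,9), '.' pass, move right to (6,10)
Step 8: at (6,10) — EXIT via right edge, pos 6
Path length (cell visits): 7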